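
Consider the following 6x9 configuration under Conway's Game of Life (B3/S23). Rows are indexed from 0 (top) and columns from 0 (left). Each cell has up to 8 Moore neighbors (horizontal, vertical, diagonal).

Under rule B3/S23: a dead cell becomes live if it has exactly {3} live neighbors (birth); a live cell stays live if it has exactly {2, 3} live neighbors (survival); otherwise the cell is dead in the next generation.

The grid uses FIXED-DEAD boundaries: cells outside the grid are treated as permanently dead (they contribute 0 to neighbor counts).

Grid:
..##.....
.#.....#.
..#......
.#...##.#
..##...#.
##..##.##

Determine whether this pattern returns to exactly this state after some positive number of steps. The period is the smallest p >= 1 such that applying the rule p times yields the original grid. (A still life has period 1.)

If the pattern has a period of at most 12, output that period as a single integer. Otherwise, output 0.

Simulating and comparing each generation to the original:
Gen 0 (original, given above): 18 live cells
Gen 1: 21 live cells, differs from original
Gen 2: 18 live cells, differs from original
Gen 3: 20 live cells, differs from original
Gen 4: 14 live cells, differs from original
Gen 5: 20 live cells, differs from original
Gen 6: 14 live cells, differs from original
Gen 7: 12 live cells, differs from original
Gen 8: 12 live cells, differs from original
Gen 9: 10 live cells, differs from original
Gen 10: 8 live cells, differs from original
Gen 11: 10 live cells, differs from original
Gen 12: 10 live cells, differs from original
No period found within 12 steps.

Answer: 0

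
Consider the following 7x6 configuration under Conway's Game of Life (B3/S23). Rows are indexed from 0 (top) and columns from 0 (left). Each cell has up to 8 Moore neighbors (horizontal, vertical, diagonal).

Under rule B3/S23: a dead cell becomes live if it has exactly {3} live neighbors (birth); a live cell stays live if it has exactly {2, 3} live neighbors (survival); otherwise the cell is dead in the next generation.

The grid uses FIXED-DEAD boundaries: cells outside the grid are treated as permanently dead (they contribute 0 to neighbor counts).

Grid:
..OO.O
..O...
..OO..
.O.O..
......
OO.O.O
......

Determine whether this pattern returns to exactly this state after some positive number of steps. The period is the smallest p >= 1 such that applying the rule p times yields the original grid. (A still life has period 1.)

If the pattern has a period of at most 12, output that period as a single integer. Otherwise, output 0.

Answer: 0

Derivation:
Simulating and comparing each generation to the original:
Gen 0 (original, given above): 12 live cells
Gen 1: 10 live cells, differs from original
Gen 2: 10 live cells, differs from original
Gen 3: 9 live cells, differs from original
Gen 4: 13 live cells, differs from original
Gen 5: 10 live cells, differs from original
Gen 6: 14 live cells, differs from original
Gen 7: 7 live cells, differs from original
Gen 8: 7 live cells, differs from original
Gen 9: 6 live cells, differs from original
Gen 10: 6 live cells, differs from original
Gen 11: 8 live cells, differs from original
Gen 12: 8 live cells, differs from original
No period found within 12 steps.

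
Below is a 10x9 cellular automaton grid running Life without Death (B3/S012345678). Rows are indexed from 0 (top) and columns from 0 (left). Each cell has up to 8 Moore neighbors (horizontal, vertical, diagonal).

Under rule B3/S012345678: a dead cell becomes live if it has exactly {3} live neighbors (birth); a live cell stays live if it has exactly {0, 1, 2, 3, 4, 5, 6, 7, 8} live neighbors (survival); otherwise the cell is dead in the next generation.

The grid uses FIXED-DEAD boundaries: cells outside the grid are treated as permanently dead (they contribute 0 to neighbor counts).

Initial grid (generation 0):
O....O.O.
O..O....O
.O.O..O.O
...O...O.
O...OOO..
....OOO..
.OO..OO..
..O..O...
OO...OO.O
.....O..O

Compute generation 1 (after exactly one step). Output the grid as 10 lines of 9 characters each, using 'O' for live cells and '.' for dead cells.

Simulating step by step:
Generation 0 (given above): 32 live cells
Generation 1: 51 live cells
(generation 1 grid is the final answer)

Answer: O....O.O.
OOOOO.O.O
.O.OO.O.O
..OO...O.
O..OOOOO.
.O.OOOOO.
.OOO.OO..
O.O.OO.O.
OO..OOOOO
.....OOOO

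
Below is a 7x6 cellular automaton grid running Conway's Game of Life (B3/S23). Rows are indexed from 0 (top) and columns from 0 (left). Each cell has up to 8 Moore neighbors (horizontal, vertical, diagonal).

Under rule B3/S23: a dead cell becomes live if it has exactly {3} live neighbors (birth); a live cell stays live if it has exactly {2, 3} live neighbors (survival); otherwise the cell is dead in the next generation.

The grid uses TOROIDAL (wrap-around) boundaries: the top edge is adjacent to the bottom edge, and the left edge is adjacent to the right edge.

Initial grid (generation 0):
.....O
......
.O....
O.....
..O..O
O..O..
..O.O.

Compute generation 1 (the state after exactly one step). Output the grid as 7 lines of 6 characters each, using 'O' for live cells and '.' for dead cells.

Simulating step by step:
Generation 0 (given above): 9 live cells
Generation 1: 13 live cells
(generation 1 grid is the final answer)

Answer: ......
......
......
OO....
OO...O
.OOOOO
...OOO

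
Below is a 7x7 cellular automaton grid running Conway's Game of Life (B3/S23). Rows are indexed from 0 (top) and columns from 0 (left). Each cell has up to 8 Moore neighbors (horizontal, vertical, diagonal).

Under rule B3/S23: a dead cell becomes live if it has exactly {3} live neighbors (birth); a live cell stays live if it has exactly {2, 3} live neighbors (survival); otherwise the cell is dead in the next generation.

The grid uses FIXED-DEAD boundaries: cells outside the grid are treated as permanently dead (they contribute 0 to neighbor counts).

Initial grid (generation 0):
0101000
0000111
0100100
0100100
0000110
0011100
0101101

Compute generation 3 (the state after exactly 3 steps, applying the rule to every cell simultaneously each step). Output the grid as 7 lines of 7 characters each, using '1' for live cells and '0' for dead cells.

Simulating step by step:
Generation 0 (given above): 18 live cells
Generation 1: 15 live cells
0000110
0011110
0001100
0001100
0010010
0010000
0000110
Generation 2: 9 live cells
0000010
0010000
0000000
0010010
0010100
0001110
0000000
Generation 3: 6 live cells
(generation 3 grid is the final answer)

Answer: 0000000
0000000
0000000
0001000
0010000
0001110
0000100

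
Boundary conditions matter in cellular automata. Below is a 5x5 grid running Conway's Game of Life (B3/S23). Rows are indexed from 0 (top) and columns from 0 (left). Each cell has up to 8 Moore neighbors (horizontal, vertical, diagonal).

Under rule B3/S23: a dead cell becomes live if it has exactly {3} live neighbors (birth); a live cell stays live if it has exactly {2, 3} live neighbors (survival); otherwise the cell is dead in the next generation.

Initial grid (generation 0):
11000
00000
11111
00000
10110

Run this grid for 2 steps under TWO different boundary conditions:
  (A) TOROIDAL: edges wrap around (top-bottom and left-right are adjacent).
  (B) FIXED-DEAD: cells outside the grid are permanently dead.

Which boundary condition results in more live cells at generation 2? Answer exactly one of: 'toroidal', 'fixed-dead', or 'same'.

Answer: same

Derivation:
Under TOROIDAL boundary, generation 2:
00100
00000
11111
00000
00101
Population = 8

Under FIXED-DEAD boundary, generation 2:
00000
00010
01111
01110
00000
Population = 8

Comparison: toroidal=8, fixed-dead=8 -> same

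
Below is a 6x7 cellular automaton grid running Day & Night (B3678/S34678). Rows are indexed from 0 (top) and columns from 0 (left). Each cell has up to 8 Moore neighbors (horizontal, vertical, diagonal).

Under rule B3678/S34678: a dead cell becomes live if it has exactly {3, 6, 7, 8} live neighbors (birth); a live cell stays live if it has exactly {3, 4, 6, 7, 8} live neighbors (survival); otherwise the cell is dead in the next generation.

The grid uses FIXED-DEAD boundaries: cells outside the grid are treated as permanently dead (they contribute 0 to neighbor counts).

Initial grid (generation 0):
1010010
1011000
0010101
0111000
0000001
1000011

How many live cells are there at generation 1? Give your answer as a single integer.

Simulating step by step:
Generation 0 (given above): 16 live cells
Generation 1: 12 live cells
0001000
0011110
0001000
0011010
0110010
0000000
Population at generation 1: 12

Answer: 12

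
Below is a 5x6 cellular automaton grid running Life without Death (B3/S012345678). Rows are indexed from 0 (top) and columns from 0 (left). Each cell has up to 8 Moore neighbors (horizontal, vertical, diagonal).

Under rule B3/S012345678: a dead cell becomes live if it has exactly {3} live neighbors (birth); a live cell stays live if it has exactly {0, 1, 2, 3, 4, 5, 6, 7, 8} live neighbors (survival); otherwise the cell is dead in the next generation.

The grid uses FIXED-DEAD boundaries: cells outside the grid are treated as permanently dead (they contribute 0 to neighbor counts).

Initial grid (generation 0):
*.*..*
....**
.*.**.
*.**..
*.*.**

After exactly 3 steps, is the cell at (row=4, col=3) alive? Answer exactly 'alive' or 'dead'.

Answer: dead

Derivation:
Simulating step by step:
Generation 0 (given above): 15 live cells
Generation 1: 20 live cells
*.*.**
.**.**
.*.***
*.**.*
*.*.**
Generation 2: 22 live cells
*.*.**
***.**
**.***
*.**.*
*.*.**
Generation 3: 22 live cells
*.*.**
***.**
**.***
*.**.*
*.*.**

Cell (4,3) at generation 3: 0 -> dead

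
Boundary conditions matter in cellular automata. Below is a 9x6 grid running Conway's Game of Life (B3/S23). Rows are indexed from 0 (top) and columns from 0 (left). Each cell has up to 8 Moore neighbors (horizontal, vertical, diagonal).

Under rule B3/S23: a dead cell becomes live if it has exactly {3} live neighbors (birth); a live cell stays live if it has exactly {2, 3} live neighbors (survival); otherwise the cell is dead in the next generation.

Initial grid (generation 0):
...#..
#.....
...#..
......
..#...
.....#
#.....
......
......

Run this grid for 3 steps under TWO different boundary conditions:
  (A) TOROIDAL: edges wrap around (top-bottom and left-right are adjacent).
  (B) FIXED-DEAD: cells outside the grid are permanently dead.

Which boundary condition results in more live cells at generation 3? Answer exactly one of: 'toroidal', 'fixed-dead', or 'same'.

Answer: same

Derivation:
Under TOROIDAL boundary, generation 3:
......
......
......
......
......
......
......
......
......
Population = 0

Under FIXED-DEAD boundary, generation 3:
......
......
......
......
......
......
......
......
......
Population = 0

Comparison: toroidal=0, fixed-dead=0 -> same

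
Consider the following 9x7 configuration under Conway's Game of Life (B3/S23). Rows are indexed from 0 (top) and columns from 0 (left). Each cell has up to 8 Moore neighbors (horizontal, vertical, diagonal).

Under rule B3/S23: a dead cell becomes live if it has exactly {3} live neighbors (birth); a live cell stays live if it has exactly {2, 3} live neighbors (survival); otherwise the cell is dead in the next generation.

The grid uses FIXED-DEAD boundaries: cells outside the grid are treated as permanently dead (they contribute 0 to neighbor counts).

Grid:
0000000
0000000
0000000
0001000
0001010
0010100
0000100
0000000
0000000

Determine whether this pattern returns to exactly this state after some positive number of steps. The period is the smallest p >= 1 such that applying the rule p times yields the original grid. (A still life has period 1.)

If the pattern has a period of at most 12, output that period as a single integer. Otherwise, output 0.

Simulating and comparing each generation to the original:
Gen 0 (original, given above): 6 live cells
Gen 1: 6 live cells, differs from original
Gen 2: 6 live cells, MATCHES original -> period = 2

Answer: 2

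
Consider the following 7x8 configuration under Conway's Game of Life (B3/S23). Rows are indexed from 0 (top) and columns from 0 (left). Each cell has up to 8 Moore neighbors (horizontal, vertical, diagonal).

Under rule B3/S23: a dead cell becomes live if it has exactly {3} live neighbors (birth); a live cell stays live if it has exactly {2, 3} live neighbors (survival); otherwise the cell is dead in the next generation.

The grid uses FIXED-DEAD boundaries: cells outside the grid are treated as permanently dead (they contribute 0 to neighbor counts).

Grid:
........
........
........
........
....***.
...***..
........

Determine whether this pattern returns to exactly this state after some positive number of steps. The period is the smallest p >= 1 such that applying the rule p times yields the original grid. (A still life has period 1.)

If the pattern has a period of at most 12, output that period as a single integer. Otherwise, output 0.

Simulating and comparing each generation to the original:
Gen 0 (original, given above): 6 live cells
Gen 1: 6 live cells, differs from original
Gen 2: 6 live cells, MATCHES original -> period = 2

Answer: 2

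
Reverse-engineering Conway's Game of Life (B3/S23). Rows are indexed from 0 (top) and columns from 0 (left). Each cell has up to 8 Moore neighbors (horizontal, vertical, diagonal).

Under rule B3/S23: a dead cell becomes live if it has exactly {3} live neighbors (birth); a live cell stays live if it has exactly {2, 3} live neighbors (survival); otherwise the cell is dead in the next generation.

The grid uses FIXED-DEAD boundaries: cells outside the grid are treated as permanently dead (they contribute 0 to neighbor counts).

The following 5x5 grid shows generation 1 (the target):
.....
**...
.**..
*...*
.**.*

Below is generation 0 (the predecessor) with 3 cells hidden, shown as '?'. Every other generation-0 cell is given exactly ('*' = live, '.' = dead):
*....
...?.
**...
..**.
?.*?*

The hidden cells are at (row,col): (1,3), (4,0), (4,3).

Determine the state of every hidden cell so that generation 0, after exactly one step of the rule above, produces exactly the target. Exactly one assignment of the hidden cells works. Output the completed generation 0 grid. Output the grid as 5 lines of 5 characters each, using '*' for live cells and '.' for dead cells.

Answer: *....
.....
**...
..**.
*.***

Derivation:
Hidden generation-0 cells (in order): (1,3), (4,0), (4,3).
A hidden cell only influences target cells in its own 3x3 neighborhood. Try each of the 2^3 = 8 assignments, step the completed generation 0 forward once under B3/S23, and compare with the target:
  (1,3)=. (4,0)=. (4,3)=. -> step gives (3,0)='.' but target has '*' -> reject
  (1,3)=. (4,0)=. (4,3)=* -> step gives (3,0)='.' but target has '*' -> reject
  (1,3)=. (4,0)=* (4,3)=. -> step gives (3,2)='*' but target has '.' -> reject
  (1,3)=. (4,0)=* (4,3)=* -> step reproduces the target at every cell -> ACCEPT
  (1,3)=* (4,0)=. (4,3)=. -> step gives (2,2)='.' but target has '*' -> reject
  (1,3)=* (4,0)=. (4,3)=* -> step gives (2,2)='.' but target has '*' -> reject
  (1,3)=* (4,0)=* (4,3)=. -> step gives (2,2)='.' but target has '*' -> reject
  (1,3)=* (4,0)=* (4,3)=* -> step gives (2,2)='.' but target has '*' -> reject
Unique solution: (1,3)=dead, (4,0)=live, (4,3)=live.
Check: live-neighbor counts of every cell in the completed generation 0:
01000
33100
12321
35443
03342
Applying B3/S23 to generation 0 with these counts gives:
.....
**...
.**..
*...*
.**.*
which matches the target exactly.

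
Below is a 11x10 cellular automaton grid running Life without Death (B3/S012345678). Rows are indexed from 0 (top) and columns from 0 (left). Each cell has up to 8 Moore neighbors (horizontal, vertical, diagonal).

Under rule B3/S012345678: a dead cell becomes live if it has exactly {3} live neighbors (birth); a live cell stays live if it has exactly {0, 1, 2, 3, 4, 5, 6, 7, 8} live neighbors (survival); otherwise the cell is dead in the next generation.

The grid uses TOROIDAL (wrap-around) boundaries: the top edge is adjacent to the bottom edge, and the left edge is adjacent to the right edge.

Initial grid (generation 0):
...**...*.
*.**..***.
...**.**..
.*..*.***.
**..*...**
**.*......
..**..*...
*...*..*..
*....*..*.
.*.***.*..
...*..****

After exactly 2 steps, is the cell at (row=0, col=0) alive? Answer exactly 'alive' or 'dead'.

Answer: alive

Derivation:
Simulating step by step:
Generation 0 (given above): 45 live cells
Generation 1: 66 live cells
...***..*.
*.**..****
.*.**.**.*
.**.*.***.
**.***..**
**.**.....
*.***.*...
**.*****.*
**.*.*.***
******.*..
...*..****
Generation 2: 72 live cells
*..***..*.
****..****
.*.**.**.*
.**.*.***.
**.****.**
**.**.....
*.***.**..
**.*****.*
**.*.*.***
******.*..
**.*..****

Cell (0,0) at generation 2: 1 -> alive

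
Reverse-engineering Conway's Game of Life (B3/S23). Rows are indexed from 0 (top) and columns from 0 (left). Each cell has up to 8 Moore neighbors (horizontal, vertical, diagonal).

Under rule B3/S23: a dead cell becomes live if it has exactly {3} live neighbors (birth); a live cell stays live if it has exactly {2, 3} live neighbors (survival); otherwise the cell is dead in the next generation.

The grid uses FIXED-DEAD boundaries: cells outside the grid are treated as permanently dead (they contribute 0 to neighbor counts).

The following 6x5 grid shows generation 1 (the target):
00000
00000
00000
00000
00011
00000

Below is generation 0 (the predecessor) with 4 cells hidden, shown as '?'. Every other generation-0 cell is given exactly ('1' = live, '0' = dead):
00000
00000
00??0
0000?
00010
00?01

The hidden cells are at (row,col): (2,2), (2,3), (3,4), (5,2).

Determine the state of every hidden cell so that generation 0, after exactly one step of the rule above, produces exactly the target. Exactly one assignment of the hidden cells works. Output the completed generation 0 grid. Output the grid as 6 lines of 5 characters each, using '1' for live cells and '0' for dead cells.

Hidden generation-0 cells (in order): (2,2), (2,3), (3,4), (5,2).
A hidden cell only influences target cells in its own 3x3 neighborhood. Try each of the 2^4 = 16 assignments, step the completed generation 0 forward once under B3/S23, and compare with the target:
  (2,2)=0 (2,3)=0 (3,4)=0 (5,2)=0 -> step gives (4,3)='0' but target has '1' -> reject
  (2,2)=0 (2,3)=0 (3,4)=0 (5,2)=1 -> step gives (4,4)='0' but target has '1' -> reject
  (2,2)=0 (2,3)=0 (3,4)=1 (5,2)=0 -> step reproduces the target at every cell -> ACCEPT
  (2,2)=0 (2,3)=0 (3,4)=1 (5,2)=1 -> step gives (5,3)='1' but target has '0' -> reject
  (2,2)=0 (2,3)=1 (3,4)=0 (5,2)=0 -> step gives (4,3)='0' but target has '1' -> reject
  (2,2)=0 (2,3)=1 (3,4)=0 (5,2)=1 -> step gives (4,4)='0' but target has '1' -> reject
  (2,2)=0 (2,3)=1 (3,4)=1 (5,2)=0 -> step gives (3,3)='1' but target has '0' -> reject
  (2,2)=0 (2,3)=1 (3,4)=1 (5,2)=1 -> step gives (3,3)='1' but target has '0' -> reject
  (2,2)=1 (2,3)=0 (3,4)=0 (5,2)=0 -> step gives (4,3)='0' but target has '1' -> reject
  (2,2)=1 (2,3)=0 (3,4)=0 (5,2)=1 -> step gives (4,4)='0' but target has '1' -> reject
  (2,2)=1 (2,3)=0 (3,4)=1 (5,2)=0 -> step gives (3,3)='1' but target has '0' -> reject
  (2,2)=1 (2,3)=0 (3,4)=1 (5,2)=1 -> step gives (3,3)='1' but target has '0' -> reject
  (2,2)=1 (2,3)=1 (3,4)=0 (5,2)=0 -> step gives (3,2)='1' but target has '0' -> reject
  (2,2)=1 (2,3)=1 (3,4)=0 (5,2)=1 -> step gives (3,2)='1' but target has '0' -> reject
  (2,2)=1 (2,3)=1 (3,4)=1 (5,2)=0 -> step gives (2,3)='1' but target has '0' -> reject
  (2,2)=1 (2,3)=1 (3,4)=1 (5,2)=1 -> step gives (2,3)='1' but target has '0' -> reject
Unique solution: (2,2)=dead, (2,3)=dead, (3,4)=live, (5,2)=dead.
Check: live-neighbor counts of every cell in the completed generation 0:
00000
00000
00011
00121
00123
00121
Applying B3/S23 to generation 0 with these counts gives:
00000
00000
00000
00000
00011
00000
which matches the target exactly.

Answer: 00000
00000
00000
00001
00010
00001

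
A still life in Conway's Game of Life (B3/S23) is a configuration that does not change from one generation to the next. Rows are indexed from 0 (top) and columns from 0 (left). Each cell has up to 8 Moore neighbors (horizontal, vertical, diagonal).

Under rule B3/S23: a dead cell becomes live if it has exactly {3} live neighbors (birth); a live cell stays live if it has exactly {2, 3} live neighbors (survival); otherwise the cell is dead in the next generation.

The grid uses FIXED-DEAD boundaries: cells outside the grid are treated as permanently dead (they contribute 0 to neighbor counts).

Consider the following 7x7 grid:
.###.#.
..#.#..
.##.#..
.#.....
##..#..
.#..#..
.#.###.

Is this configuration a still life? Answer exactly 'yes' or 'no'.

Answer: no

Derivation:
Compute generation 1 and compare to generation 0 (given above):
Generation 1:
.####..
....##.
.##....
...#...
###....
.#.....
..####.
Cell (0,4) differs: gen0=0 vs gen1=1 -> NOT a still life.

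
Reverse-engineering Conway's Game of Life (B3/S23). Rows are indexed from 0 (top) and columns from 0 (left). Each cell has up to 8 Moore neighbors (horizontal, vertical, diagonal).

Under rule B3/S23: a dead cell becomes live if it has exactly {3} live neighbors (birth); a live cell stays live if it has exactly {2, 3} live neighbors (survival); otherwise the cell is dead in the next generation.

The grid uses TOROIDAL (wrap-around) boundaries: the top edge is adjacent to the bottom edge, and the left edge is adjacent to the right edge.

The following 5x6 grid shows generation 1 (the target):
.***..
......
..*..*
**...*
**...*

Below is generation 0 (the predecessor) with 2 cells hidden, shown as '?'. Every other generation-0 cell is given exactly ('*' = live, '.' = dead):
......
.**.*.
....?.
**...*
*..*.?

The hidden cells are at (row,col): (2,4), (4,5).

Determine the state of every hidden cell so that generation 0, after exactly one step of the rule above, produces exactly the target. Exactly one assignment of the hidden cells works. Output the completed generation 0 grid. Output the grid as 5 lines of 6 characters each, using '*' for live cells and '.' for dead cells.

Hidden generation-0 cells (in order): (2,4), (4,5).
A hidden cell only influences target cells in its own 3x3 neighborhood. Try each of the 2^2 = 4 assignments, step the completed generation 0 forward once under B3/S23, and compare with the target:
  (2,4)=. (4,5)=. -> step reproduces the target at every cell -> ACCEPT
  (2,4)=. (4,5)=* -> step gives (0,0)='*' but target has '.' -> reject
  (2,4)=* (4,5)=. -> step gives (1,3)='*' but target has '.' -> reject
  (2,4)=* (4,5)=* -> step gives (0,0)='*' but target has '.' -> reject
Unique solution: (2,4)=dead, (4,5)=dead.
Check: live-neighbor counts of every cell in the completed generation 0:
233322
111201
443223
322122
332023
Applying B3/S23 to generation 0 with these counts gives:
.***..
......
..*..*
**...*
**...*
which matches the target exactly.

Answer: ......
.**.*.
......
**...*
*..*..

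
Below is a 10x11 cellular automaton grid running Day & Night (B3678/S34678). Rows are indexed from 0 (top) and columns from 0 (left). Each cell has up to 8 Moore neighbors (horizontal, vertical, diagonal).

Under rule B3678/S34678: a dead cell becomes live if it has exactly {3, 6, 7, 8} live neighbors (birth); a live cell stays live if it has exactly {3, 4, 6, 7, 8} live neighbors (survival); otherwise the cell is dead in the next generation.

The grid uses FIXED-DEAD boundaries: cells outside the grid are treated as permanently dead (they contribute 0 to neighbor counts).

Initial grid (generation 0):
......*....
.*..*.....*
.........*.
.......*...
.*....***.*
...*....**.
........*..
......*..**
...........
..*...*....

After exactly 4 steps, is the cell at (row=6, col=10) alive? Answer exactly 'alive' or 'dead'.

Answer: dead

Derivation:
Simulating step by step:
Generation 0 (given above): 20 live cells
Generation 1: 10 live cells
...........
...........
...........
......**.*.
.......**..
........**.
.......**.*
...........
...........
...........
Generation 2: 5 live cells
...........
...........
...........
.......*...
......**...
.........*.
........*..
...........
...........
...........
Generation 3: 4 live cells
...........
...........
...........
......*....
........*..
.......**..
...........
...........
...........
...........
Generation 4: 0 live cells
...........
...........
...........
...........
...........
...........
...........
...........
...........
...........

Cell (6,10) at generation 4: 0 -> dead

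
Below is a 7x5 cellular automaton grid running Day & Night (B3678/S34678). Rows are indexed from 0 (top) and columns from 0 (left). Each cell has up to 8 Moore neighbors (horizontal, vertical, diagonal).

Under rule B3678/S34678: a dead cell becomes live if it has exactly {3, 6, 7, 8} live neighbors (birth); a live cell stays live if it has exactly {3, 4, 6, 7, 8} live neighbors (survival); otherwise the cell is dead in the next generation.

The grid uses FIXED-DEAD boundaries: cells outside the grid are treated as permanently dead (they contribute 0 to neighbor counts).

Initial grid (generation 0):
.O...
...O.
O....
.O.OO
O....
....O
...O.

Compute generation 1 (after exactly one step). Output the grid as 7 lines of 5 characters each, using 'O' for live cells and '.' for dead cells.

Simulating step by step:
Generation 0 (given above): 9 live cells
Generation 1: 6 live cells
(generation 1 grid is the final answer)

Answer: .....
.....
..OOO
O....
...OO
.....
.....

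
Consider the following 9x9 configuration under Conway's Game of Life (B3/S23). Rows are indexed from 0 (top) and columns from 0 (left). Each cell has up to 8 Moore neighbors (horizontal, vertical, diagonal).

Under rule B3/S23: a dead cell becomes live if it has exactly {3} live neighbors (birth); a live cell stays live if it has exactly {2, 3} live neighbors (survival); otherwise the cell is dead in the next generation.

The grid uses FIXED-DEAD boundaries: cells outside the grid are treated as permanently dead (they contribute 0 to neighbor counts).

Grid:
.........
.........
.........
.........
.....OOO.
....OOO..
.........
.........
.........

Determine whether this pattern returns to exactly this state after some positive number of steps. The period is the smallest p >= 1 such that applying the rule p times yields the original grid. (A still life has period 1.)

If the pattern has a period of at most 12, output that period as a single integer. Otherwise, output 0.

Answer: 2

Derivation:
Simulating and comparing each generation to the original:
Gen 0 (original, given above): 6 live cells
Gen 1: 6 live cells, differs from original
Gen 2: 6 live cells, MATCHES original -> period = 2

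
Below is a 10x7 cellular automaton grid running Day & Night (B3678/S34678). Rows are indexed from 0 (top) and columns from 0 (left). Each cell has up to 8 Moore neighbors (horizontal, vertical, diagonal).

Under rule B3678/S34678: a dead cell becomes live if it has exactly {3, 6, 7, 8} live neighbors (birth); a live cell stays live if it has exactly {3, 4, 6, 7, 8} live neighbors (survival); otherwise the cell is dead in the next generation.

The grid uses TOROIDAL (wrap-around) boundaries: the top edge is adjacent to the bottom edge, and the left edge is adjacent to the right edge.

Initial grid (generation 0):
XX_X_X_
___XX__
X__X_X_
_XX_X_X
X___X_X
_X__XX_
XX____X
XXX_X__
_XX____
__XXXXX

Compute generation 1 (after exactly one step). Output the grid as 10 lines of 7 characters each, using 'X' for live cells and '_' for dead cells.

Simulating step by step:
Generation 0 (given above): 33 live cells
Generation 1: 34 live cells
(generation 1 grid is the final answer)

Answer: ____XX_
XX_X_X_
_X_X_XX
_X__X_X
X_X_XXX
XX___X_
___XX_X
_XXX__X
___X__X
___XXXX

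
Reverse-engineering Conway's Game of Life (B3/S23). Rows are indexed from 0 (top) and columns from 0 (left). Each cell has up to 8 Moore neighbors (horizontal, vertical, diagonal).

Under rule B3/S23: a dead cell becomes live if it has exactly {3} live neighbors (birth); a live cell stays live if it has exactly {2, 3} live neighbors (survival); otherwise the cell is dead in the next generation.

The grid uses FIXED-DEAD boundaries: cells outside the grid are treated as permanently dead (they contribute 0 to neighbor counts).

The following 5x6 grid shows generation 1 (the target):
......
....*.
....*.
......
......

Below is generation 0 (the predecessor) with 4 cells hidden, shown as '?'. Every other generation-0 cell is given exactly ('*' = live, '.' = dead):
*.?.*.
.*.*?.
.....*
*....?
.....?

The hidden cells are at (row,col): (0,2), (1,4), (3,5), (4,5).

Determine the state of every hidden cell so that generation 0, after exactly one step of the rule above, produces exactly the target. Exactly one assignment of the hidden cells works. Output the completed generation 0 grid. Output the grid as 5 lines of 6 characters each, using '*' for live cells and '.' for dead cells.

Answer: *...*.
.*.*..
.....*
*....*
......

Derivation:
Hidden generation-0 cells (in order): (0,2), (1,4), (3,5), (4,5).
A hidden cell only influences target cells in its own 3x3 neighborhood. Try each of the 2^4 = 16 assignments, step the completed generation 0 forward once under B3/S23, and compare with the target:
  (0,2)=. (1,4)=. (3,5)=. (4,5)=. -> step gives (2,4)='.' but target has '*' -> reject
  (0,2)=. (1,4)=. (3,5)=. (4,5)=* -> step gives (2,4)='.' but target has '*' -> reject
  (0,2)=. (1,4)=. (3,5)=* (4,5)=. -> step reproduces the target at every cell -> ACCEPT
  (0,2)=. (1,4)=. (3,5)=* (4,5)=* -> step gives (3,4)='*' but target has '.' -> reject
  (0,2)=. (1,4)=* (3,5)=. (4,5)=. -> step gives (0,3)='*' but target has '.' -> reject
  (0,2)=. (1,4)=* (3,5)=. (4,5)=* -> step gives (0,3)='*' but target has '.' -> reject
  (0,2)=. (1,4)=* (3,5)=* (4,5)=. -> step gives (0,3)='*' but target has '.' -> reject
  (0,2)=. (1,4)=* (3,5)=* (4,5)=* -> step gives (0,3)='*' but target has '.' -> reject
  (0,2)=* (1,4)=. (3,5)=. (4,5)=. -> step gives (0,1)='*' but target has '.' -> reject
  (0,2)=* (1,4)=. (3,5)=. (4,5)=* -> step gives (0,1)='*' but target has '.' -> reject
  (0,2)=* (1,4)=. (3,5)=* (4,5)=. -> step gives (0,1)='*' but target has '.' -> reject
  (0,2)=* (1,4)=. (3,5)=* (4,5)=* -> step gives (0,1)='*' but target has '.' -> reject
  (0,2)=* (1,4)=* (3,5)=. (4,5)=. -> step gives (0,1)='*' but target has '.' -> reject
  (0,2)=* (1,4)=* (3,5)=. (4,5)=* -> step gives (0,1)='*' but target has '.' -> reject
  (0,2)=* (1,4)=* (3,5)=* (4,5)=. -> step gives (0,1)='*' but target has '.' -> reject
  (0,2)=* (1,4)=* (3,5)=* (4,5)=* -> step gives (0,1)='*' but target has '.' -> reject
Unique solution: (0,2)=dead, (1,4)=dead, (3,5)=live, (4,5)=dead.
Check: live-neighbor counts of every cell in the completed generation 0:
122211
212132
222131
010021
110011
Applying B3/S23 to generation 0 with these counts gives:
......
....*.
....*.
......
......
which matches the target exactly.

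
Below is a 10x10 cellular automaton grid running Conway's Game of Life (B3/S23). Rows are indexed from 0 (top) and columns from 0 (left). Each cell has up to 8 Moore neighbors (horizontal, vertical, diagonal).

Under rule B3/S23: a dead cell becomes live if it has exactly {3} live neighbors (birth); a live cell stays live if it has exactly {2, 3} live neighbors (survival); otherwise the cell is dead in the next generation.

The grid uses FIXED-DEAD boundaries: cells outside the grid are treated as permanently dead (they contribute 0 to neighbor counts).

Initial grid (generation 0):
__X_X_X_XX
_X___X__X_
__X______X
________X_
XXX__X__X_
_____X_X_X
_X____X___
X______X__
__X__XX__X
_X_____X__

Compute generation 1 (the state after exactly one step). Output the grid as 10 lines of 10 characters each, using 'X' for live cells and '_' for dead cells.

Simulating step by step:
Generation 0 (given above): 29 live cells
Generation 1: 36 live cells
(generation 1 grid is the final answer)

Answer: _____X_XXX
_XXX_X_XX_
________XX
__X_____XX
_X____XXXX
X_X__X_XX_
______XXX_
_X___X_X__
_X____XXX_
______X___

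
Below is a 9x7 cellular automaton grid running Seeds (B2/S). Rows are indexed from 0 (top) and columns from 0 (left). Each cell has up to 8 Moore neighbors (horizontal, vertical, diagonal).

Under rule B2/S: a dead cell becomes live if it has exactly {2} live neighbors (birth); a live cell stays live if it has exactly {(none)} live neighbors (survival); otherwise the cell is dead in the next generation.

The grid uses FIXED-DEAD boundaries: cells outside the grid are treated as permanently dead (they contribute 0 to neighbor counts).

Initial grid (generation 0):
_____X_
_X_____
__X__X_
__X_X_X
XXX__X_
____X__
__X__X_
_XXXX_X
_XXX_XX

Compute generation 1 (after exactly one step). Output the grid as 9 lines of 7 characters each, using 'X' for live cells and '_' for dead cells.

Answer: _______
__X_XXX
____X_X
X______
______X
X_____X
______X
X______
X______

Derivation:
Simulating step by step:
Generation 0 (given above): 24 live cells
Generation 1: 13 live cells
(generation 1 grid is the final answer)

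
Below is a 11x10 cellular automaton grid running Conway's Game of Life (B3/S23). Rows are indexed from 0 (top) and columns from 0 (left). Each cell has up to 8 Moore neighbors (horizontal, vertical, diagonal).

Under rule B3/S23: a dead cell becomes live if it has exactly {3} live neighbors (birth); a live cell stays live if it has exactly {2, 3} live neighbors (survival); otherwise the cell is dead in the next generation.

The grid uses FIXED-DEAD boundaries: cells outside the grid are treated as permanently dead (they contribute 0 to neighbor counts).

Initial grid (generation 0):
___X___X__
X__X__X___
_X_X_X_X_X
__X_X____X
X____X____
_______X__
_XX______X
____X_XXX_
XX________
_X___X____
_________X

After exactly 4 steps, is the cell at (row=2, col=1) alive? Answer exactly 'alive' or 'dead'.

Answer: alive

Derivation:
Simulating step by step:
Generation 0 (given above): 28 live cells
Generation 1: 29 live cells
__________
___X__XXX_
_X_X_XX_X_
_XXXXXX_X_
__________
_X________
______X___
X_X____XX_
XX___XXX__
XX________
__________
Generation 2: 28 live cells
_______X__
__X_XXX_X_
_X______XX
_X_X__X___
_X_XXX____
__________
_X_____X__
X____X__X_
__X___XXX_
XX____X___
__________
Generation 3: 30 live cells
_____XXX__
_____XX_XX
_X_XX_X_XX
XX_X_X____
___XXX____
__X_X_____
__________
_X______X_
X____XX_X_
_X____X___
__________
Generation 4: 25 live cells
_____X_XX_
_________X
XX_X__X_XX
XX____X___
_X___X____
____XX____
__________
_______X__
XX___XX___
_____XXX__
__________

Cell (2,1) at generation 4: 1 -> alive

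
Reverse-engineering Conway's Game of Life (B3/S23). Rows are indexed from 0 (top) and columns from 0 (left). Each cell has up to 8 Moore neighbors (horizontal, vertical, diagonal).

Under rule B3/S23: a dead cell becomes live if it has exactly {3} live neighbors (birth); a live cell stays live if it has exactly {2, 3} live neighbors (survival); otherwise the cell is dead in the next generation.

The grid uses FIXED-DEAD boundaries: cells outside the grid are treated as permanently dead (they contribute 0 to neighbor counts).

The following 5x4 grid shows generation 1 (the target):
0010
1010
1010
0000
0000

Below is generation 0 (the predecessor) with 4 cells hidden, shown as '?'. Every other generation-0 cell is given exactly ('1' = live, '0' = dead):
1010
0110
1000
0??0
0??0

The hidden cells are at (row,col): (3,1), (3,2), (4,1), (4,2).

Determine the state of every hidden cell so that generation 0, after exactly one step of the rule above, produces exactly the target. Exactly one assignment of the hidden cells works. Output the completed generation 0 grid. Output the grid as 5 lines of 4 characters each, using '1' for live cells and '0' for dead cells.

Hidden generation-0 cells (in order): (3,1), (3,2), (4,1), (4,2).
A hidden cell only influences target cells in its own 3x3 neighborhood. Try each of the 2^4 = 16 assignments, step the completed generation 0 forward once under B3/S23, and compare with the target:
  (3,1)=0 (3,2)=0 (4,1)=0 (4,2)=0 -> step gives (2,0)='0' but target has '1' -> reject
  (3,1)=0 (3,2)=0 (4,1)=0 (4,2)=1 -> step gives (2,0)='0' but target has '1' -> reject
  (3,1)=0 (3,2)=0 (4,1)=1 (4,2)=0 -> step gives (2,0)='0' but target has '1' -> reject
  (3,1)=0 (3,2)=0 (4,1)=1 (4,2)=1 -> step gives (2,0)='0' but target has '1' -> reject
  (3,1)=0 (3,2)=1 (4,1)=0 (4,2)=0 -> step gives (2,0)='0' but target has '1' -> reject
  (3,1)=0 (3,2)=1 (4,1)=0 (4,2)=1 -> step gives (2,0)='0' but target has '1' -> reject
  (3,1)=0 (3,2)=1 (4,1)=1 (4,2)=0 -> step gives (2,0)='0' but target has '1' -> reject
  (3,1)=0 (3,2)=1 (4,1)=1 (4,2)=1 -> step gives (2,0)='0' but target has '1' -> reject
  (3,1)=1 (3,2)=0 (4,1)=0 (4,2)=0 -> step reproduces the target at every cell -> ACCEPT
  (3,1)=1 (3,2)=0 (4,1)=0 (4,2)=1 -> step gives (3,1)='1' but target has '0' -> reject
  (3,1)=1 (3,2)=0 (4,1)=1 (4,2)=0 -> step gives (3,0)='1' but target has '0' -> reject
  (3,1)=1 (3,2)=0 (4,1)=1 (4,2)=1 -> step gives (3,0)='1' but target has '0' -> reject
  (3,1)=1 (3,2)=1 (4,1)=0 (4,2)=0 -> step gives (2,2)='0' but target has '1' -> reject
  (3,1)=1 (3,2)=1 (4,1)=0 (4,2)=1 -> step gives (2,2)='0' but target has '1' -> reject
  (3,1)=1 (3,2)=1 (4,1)=1 (4,2)=0 -> step gives (2,2)='0' but target has '1' -> reject
  (3,1)=1 (3,2)=1 (4,1)=1 (4,2)=1 -> step gives (2,2)='0' but target has '1' -> reject
Unique solution: (3,1)=live, (3,2)=dead, (4,1)=dead, (4,2)=dead.
Check: live-neighbor counts of every cell in the completed generation 0:
1422
3422
2431
2110
1110
Applying B3/S23 to generation 0 with these counts gives:
0010
1010
1010
0000
0000
which matches the target exactly.

Answer: 1010
0110
1000
0100
0000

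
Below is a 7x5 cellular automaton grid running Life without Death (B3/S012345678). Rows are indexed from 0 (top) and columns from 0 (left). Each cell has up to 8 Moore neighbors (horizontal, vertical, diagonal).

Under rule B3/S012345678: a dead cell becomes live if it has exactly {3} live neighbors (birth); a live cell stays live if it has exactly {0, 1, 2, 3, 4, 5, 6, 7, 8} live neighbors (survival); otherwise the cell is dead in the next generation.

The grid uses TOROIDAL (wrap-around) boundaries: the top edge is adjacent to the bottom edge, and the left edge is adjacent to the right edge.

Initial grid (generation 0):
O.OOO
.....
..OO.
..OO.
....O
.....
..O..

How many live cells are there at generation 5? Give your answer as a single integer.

Simulating step by step:
Generation 0 (given above): 10 live cells
Generation 1: 16 live cells
OOOOO
.O...
..OO.
..OOO
...OO
.....
.OO.O
Generation 2: 22 live cells
OOOOO
.O...
.OOOO
..OOO
..OOO
O.O.O
.OO.O
Generation 3: 22 live cells
OOOOO
.O...
.OOOO
..OOO
..OOO
O.O.O
.OO.O
Generation 4: 22 live cells
OOOOO
.O...
.OOOO
..OOO
..OOO
O.O.O
.OO.O
Generation 5: 22 live cells
OOOOO
.O...
.OOOO
..OOO
..OOO
O.O.O
.OO.O
Population at generation 5: 22

Answer: 22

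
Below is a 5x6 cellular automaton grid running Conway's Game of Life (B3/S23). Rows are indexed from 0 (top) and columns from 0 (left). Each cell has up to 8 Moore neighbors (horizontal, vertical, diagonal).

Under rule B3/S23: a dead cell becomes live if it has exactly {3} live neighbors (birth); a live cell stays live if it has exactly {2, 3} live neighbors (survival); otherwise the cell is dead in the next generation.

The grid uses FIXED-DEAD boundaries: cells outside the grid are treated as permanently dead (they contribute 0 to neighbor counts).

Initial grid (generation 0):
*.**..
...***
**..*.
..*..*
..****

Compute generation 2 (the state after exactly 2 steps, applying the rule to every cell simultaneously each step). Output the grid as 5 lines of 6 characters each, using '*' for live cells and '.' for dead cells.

Simulating step by step:
Generation 0 (given above): 15 live cells
Generation 1: 12 live cells
..**..
*....*
.**...
..*..*
..****
Generation 2: 8 live cells
(generation 2 grid is the final answer)

Answer: ......
...*..
.**...
.....*
..****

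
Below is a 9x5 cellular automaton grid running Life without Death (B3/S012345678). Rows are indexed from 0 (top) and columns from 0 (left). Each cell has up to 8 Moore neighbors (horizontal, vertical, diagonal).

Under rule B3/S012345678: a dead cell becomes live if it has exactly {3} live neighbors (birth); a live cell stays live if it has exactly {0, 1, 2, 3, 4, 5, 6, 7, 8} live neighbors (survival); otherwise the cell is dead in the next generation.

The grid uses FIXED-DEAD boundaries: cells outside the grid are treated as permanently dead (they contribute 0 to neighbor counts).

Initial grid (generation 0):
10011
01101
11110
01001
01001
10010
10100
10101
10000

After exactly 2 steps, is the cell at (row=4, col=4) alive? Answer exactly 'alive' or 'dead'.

Simulating step by step:
Generation 0 (given above): 22 live cells
Generation 1: 31 live cells
11111
01101
11111
01001
11111
10110
10100
10111
11000
Generation 2: 35 live cells
11111
01101
11111
01001
11111
10111
10101
10111
11110

Cell (4,4) at generation 2: 1 -> alive

Answer: alive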